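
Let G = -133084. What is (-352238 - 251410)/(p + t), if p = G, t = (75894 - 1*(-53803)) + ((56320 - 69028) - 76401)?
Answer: 12576/1927 ≈ 6.5262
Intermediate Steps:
t = 40588 (t = (75894 + 53803) + (-12708 - 76401) = 129697 - 89109 = 40588)
p = -133084
(-352238 - 251410)/(p + t) = (-352238 - 251410)/(-133084 + 40588) = -603648/(-92496) = -603648*(-1/92496) = 12576/1927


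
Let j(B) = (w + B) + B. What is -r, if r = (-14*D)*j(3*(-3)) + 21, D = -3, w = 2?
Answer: 651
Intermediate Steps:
j(B) = 2 + 2*B (j(B) = (2 + B) + B = 2 + 2*B)
r = -651 (r = (-14*(-3))*(2 + 2*(3*(-3))) + 21 = 42*(2 + 2*(-9)) + 21 = 42*(2 - 18) + 21 = 42*(-16) + 21 = -672 + 21 = -651)
-r = -1*(-651) = 651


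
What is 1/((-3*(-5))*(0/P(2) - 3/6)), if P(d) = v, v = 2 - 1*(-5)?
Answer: -2/15 ≈ -0.13333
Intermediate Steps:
v = 7 (v = 2 + 5 = 7)
P(d) = 7
1/((-3*(-5))*(0/P(2) - 3/6)) = 1/((-3*(-5))*(0/7 - 3/6)) = 1/(15*(0*(⅐) - 3*⅙)) = 1/(15*(0 - ½)) = 1/(15*(-½)) = 1/(-15/2) = -2/15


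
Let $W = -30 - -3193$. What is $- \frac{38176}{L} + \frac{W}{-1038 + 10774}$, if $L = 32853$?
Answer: $- \frac{267767497}{319856808} \approx -0.83715$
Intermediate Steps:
$W = 3163$ ($W = -30 + 3193 = 3163$)
$- \frac{38176}{L} + \frac{W}{-1038 + 10774} = - \frac{38176}{32853} + \frac{3163}{-1038 + 10774} = \left(-38176\right) \frac{1}{32853} + \frac{3163}{9736} = - \frac{38176}{32853} + 3163 \cdot \frac{1}{9736} = - \frac{38176}{32853} + \frac{3163}{9736} = - \frac{267767497}{319856808}$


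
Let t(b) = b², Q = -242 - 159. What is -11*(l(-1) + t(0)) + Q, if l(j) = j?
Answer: -390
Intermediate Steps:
Q = -401
-11*(l(-1) + t(0)) + Q = -11*(-1 + 0²) - 401 = -11*(-1 + 0) - 401 = -11*(-1) - 401 = 11 - 401 = -390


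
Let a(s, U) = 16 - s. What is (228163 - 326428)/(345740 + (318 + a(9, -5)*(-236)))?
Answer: -32755/114802 ≈ -0.28532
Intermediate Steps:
(228163 - 326428)/(345740 + (318 + a(9, -5)*(-236))) = (228163 - 326428)/(345740 + (318 + (16 - 1*9)*(-236))) = -98265/(345740 + (318 + (16 - 9)*(-236))) = -98265/(345740 + (318 + 7*(-236))) = -98265/(345740 + (318 - 1652)) = -98265/(345740 - 1334) = -98265/344406 = -98265*1/344406 = -32755/114802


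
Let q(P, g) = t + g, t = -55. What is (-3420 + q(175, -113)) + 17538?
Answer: 13950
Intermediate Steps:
q(P, g) = -55 + g
(-3420 + q(175, -113)) + 17538 = (-3420 + (-55 - 113)) + 17538 = (-3420 - 168) + 17538 = -3588 + 17538 = 13950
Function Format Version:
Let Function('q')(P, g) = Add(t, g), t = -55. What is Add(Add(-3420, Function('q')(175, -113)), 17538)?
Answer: 13950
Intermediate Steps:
Function('q')(P, g) = Add(-55, g)
Add(Add(-3420, Function('q')(175, -113)), 17538) = Add(Add(-3420, Add(-55, -113)), 17538) = Add(Add(-3420, -168), 17538) = Add(-3588, 17538) = 13950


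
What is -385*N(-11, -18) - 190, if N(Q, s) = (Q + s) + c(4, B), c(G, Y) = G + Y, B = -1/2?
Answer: 19255/2 ≈ 9627.5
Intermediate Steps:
B = -1/2 (B = -1*1/2 = -1/2 ≈ -0.50000)
N(Q, s) = 7/2 + Q + s (N(Q, s) = (Q + s) + (4 - 1/2) = (Q + s) + 7/2 = 7/2 + Q + s)
-385*N(-11, -18) - 190 = -385*(7/2 - 11 - 18) - 190 = -385*(-51/2) - 190 = 19635/2 - 190 = 19255/2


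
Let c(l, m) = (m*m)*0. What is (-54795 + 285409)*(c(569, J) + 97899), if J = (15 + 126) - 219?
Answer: 22576879986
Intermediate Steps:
J = -78 (J = 141 - 219 = -78)
c(l, m) = 0 (c(l, m) = m**2*0 = 0)
(-54795 + 285409)*(c(569, J) + 97899) = (-54795 + 285409)*(0 + 97899) = 230614*97899 = 22576879986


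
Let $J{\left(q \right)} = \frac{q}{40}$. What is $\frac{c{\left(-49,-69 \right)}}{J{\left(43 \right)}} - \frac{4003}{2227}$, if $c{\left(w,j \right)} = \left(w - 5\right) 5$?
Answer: $- \frac{24223729}{95761} \approx -252.96$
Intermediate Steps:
$c{\left(w,j \right)} = -25 + 5 w$ ($c{\left(w,j \right)} = \left(-5 + w\right) 5 = -25 + 5 w$)
$J{\left(q \right)} = \frac{q}{40}$ ($J{\left(q \right)} = q \frac{1}{40} = \frac{q}{40}$)
$\frac{c{\left(-49,-69 \right)}}{J{\left(43 \right)}} - \frac{4003}{2227} = \frac{-25 + 5 \left(-49\right)}{\frac{1}{40} \cdot 43} - \frac{4003}{2227} = \frac{-25 - 245}{\frac{43}{40}} - \frac{4003}{2227} = \left(-270\right) \frac{40}{43} - \frac{4003}{2227} = - \frac{10800}{43} - \frac{4003}{2227} = - \frac{24223729}{95761}$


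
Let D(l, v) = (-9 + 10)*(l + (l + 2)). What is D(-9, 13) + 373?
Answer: 357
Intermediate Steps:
D(l, v) = 2 + 2*l (D(l, v) = 1*(l + (2 + l)) = 1*(2 + 2*l) = 2 + 2*l)
D(-9, 13) + 373 = (2 + 2*(-9)) + 373 = (2 - 18) + 373 = -16 + 373 = 357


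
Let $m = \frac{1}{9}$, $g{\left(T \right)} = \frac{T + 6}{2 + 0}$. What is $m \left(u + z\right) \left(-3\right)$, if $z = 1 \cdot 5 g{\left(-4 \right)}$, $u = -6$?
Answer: $\frac{1}{3} \approx 0.33333$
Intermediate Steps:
$g{\left(T \right)} = 3 + \frac{T}{2}$ ($g{\left(T \right)} = \frac{6 + T}{2} = \left(6 + T\right) \frac{1}{2} = 3 + \frac{T}{2}$)
$m = \frac{1}{9} \approx 0.11111$
$z = 5$ ($z = 1 \cdot 5 \left(3 + \frac{1}{2} \left(-4\right)\right) = 5 \left(3 - 2\right) = 5 \cdot 1 = 5$)
$m \left(u + z\right) \left(-3\right) = \frac{-6 + 5}{9} \left(-3\right) = \frac{1}{9} \left(-1\right) \left(-3\right) = \left(- \frac{1}{9}\right) \left(-3\right) = \frac{1}{3}$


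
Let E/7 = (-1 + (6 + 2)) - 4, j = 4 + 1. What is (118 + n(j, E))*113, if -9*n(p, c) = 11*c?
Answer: 31301/3 ≈ 10434.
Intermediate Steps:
j = 5
E = 21 (E = 7*((-1 + (6 + 2)) - 4) = 7*((-1 + 8) - 4) = 7*(7 - 4) = 7*3 = 21)
n(p, c) = -11*c/9
(118 + n(j, E))*113 = (118 - 11/9*21)*113 = (118 - 77/3)*113 = (277/3)*113 = 31301/3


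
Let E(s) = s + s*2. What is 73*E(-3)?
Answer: -657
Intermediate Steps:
E(s) = 3*s (E(s) = s + 2*s = 3*s)
73*E(-3) = 73*(3*(-3)) = 73*(-9) = -657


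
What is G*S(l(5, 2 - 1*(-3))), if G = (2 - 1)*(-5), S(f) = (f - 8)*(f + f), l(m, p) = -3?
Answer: -330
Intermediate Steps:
S(f) = 2*f*(-8 + f) (S(f) = (-8 + f)*(2*f) = 2*f*(-8 + f))
G = -5 (G = 1*(-5) = -5)
G*S(l(5, 2 - 1*(-3))) = -10*(-3)*(-8 - 3) = -10*(-3)*(-11) = -5*66 = -330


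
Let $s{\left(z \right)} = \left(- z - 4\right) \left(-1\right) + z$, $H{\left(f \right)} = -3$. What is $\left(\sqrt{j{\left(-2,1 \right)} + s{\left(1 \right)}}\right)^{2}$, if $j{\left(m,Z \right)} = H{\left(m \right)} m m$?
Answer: $-6$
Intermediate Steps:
$j{\left(m,Z \right)} = - 3 m^{2}$ ($j{\left(m,Z \right)} = - 3 m m = - 3 m^{2}$)
$s{\left(z \right)} = 4 + 2 z$ ($s{\left(z \right)} = \left(-4 - z\right) \left(-1\right) + z = \left(4 + z\right) + z = 4 + 2 z$)
$\left(\sqrt{j{\left(-2,1 \right)} + s{\left(1 \right)}}\right)^{2} = \left(\sqrt{- 3 \left(-2\right)^{2} + \left(4 + 2 \cdot 1\right)}\right)^{2} = \left(\sqrt{\left(-3\right) 4 + \left(4 + 2\right)}\right)^{2} = \left(\sqrt{-12 + 6}\right)^{2} = \left(\sqrt{-6}\right)^{2} = \left(i \sqrt{6}\right)^{2} = -6$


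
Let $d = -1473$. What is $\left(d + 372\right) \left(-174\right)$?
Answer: $191574$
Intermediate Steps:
$\left(d + 372\right) \left(-174\right) = \left(-1473 + 372\right) \left(-174\right) = \left(-1101\right) \left(-174\right) = 191574$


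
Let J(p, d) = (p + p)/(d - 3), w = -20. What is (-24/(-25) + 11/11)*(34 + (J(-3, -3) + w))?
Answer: 147/5 ≈ 29.400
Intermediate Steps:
J(p, d) = 2*p/(-3 + d) (J(p, d) = (2*p)/(-3 + d) = 2*p/(-3 + d))
(-24/(-25) + 11/11)*(34 + (J(-3, -3) + w)) = (-24/(-25) + 11/11)*(34 + (2*(-3)/(-3 - 3) - 20)) = (-24*(-1/25) + 11*(1/11))*(34 + (2*(-3)/(-6) - 20)) = (24/25 + 1)*(34 + (2*(-3)*(-⅙) - 20)) = 49*(34 + (1 - 20))/25 = 49*(34 - 19)/25 = (49/25)*15 = 147/5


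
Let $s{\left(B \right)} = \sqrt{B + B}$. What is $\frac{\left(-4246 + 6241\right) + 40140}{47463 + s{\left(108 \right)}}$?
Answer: $\frac{222205945}{250304017} - \frac{28090 \sqrt{6}}{250304017} \approx 0.88747$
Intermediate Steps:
$s{\left(B \right)} = \sqrt{2} \sqrt{B}$ ($s{\left(B \right)} = \sqrt{2 B} = \sqrt{2} \sqrt{B}$)
$\frac{\left(-4246 + 6241\right) + 40140}{47463 + s{\left(108 \right)}} = \frac{\left(-4246 + 6241\right) + 40140}{47463 + \sqrt{2} \sqrt{108}} = \frac{1995 + 40140}{47463 + \sqrt{2} \cdot 6 \sqrt{3}} = \frac{42135}{47463 + 6 \sqrt{6}}$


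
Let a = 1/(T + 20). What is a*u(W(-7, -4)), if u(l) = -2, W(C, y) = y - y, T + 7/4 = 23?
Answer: -8/165 ≈ -0.048485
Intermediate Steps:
T = 85/4 (T = -7/4 + 23 = 85/4 ≈ 21.250)
W(C, y) = 0
a = 4/165 (a = 1/(85/4 + 20) = 1/(165/4) = 4/165 ≈ 0.024242)
a*u(W(-7, -4)) = (4/165)*(-2) = -8/165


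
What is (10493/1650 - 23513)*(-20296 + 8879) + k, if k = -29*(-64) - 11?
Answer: 442822315319/1650 ≈ 2.6838e+8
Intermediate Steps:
k = 1845 (k = 1856 - 11 = 1845)
(10493/1650 - 23513)*(-20296 + 8879) + k = (10493/1650 - 23513)*(-20296 + 8879) + 1845 = (10493*(1/1650) - 23513)*(-11417) + 1845 = (10493/1650 - 23513)*(-11417) + 1845 = -38785957/1650*(-11417) + 1845 = 442819271069/1650 + 1845 = 442822315319/1650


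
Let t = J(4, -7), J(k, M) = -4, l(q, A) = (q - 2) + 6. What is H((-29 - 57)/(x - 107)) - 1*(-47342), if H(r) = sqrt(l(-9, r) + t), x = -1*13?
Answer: 47342 + 3*I ≈ 47342.0 + 3.0*I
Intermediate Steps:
l(q, A) = 4 + q (l(q, A) = (-2 + q) + 6 = 4 + q)
x = -13
t = -4
H(r) = 3*I (H(r) = sqrt((4 - 9) - 4) = sqrt(-5 - 4) = sqrt(-9) = 3*I)
H((-29 - 57)/(x - 107)) - 1*(-47342) = 3*I - 1*(-47342) = 3*I + 47342 = 47342 + 3*I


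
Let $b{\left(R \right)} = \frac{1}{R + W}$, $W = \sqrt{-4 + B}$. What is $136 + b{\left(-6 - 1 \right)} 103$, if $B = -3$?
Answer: $\frac{985}{8} - \frac{103 i \sqrt{7}}{56} \approx 123.13 - 4.8663 i$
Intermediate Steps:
$W = i \sqrt{7}$ ($W = \sqrt{-4 - 3} = \sqrt{-7} = i \sqrt{7} \approx 2.6458 i$)
$b{\left(R \right)} = \frac{1}{R + i \sqrt{7}}$
$136 + b{\left(-6 - 1 \right)} 103 = 136 + \frac{1}{\left(-6 - 1\right) + i \sqrt{7}} \cdot 103 = 136 + \frac{1}{-7 + i \sqrt{7}} \cdot 103 = 136 + \frac{103}{-7 + i \sqrt{7}}$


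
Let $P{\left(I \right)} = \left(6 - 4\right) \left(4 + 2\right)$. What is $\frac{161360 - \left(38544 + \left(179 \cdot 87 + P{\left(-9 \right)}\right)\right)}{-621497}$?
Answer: $- \frac{107231}{621497} \approx -0.17254$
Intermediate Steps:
$P{\left(I \right)} = 12$ ($P{\left(I \right)} = 2 \cdot 6 = 12$)
$\frac{161360 - \left(38544 + \left(179 \cdot 87 + P{\left(-9 \right)}\right)\right)}{-621497} = \frac{161360 - \left(38544 + \left(179 \cdot 87 + 12\right)\right)}{-621497} = \left(161360 - \left(38544 + \left(15573 + 12\right)\right)\right) \left(- \frac{1}{621497}\right) = \left(161360 - \left(38544 + 15585\right)\right) \left(- \frac{1}{621497}\right) = \left(161360 - 54129\right) \left(- \frac{1}{621497}\right) = 107231 \left(- \frac{1}{621497}\right) = - \frac{107231}{621497}$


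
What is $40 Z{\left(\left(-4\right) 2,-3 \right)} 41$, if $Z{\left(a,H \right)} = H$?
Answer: $-4920$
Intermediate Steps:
$40 Z{\left(\left(-4\right) 2,-3 \right)} 41 = 40 \left(-3\right) 41 = \left(-120\right) 41 = -4920$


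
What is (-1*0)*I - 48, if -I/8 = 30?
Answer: -48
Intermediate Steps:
I = -240 (I = -8*30 = -240)
(-1*0)*I - 48 = -1*0*(-240) - 48 = 0*(-240) - 48 = 0 - 48 = -48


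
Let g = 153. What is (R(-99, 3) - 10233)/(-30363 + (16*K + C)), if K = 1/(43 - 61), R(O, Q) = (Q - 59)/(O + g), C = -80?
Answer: 276319/821985 ≈ 0.33616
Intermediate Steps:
R(O, Q) = (-59 + Q)/(153 + O) (R(O, Q) = (Q - 59)/(O + 153) = (-59 + Q)/(153 + O))
K = -1/18 (K = 1/(-18) = -1/18 ≈ -0.055556)
(R(-99, 3) - 10233)/(-30363 + (16*K + C)) = ((-59 + 3)/(153 - 99) - 10233)/(-30363 + (16*(-1/18) - 80)) = (-56/54 - 10233)/(-30363 + (-8/9 - 80)) = ((1/54)*(-56) - 10233)/(-30363 - 728/9) = (-28/27 - 10233)/(-273995/9) = -276319/27*(-9/273995) = 276319/821985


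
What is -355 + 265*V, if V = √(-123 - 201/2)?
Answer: -355 + 265*I*√894/2 ≈ -355.0 + 3961.7*I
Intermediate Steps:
V = I*√894/2 (V = √(-123 - 201*½) = √(-123 - 201/2) = √(-447/2) = I*√894/2 ≈ 14.95*I)
-355 + 265*V = -355 + 265*(I*√894/2) = -355 + 265*I*√894/2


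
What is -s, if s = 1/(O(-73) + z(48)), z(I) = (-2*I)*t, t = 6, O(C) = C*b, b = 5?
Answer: 1/941 ≈ 0.0010627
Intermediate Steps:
O(C) = 5*C (O(C) = C*5 = 5*C)
z(I) = -12*I (z(I) = -2*I*6 = -12*I)
s = -1/941 (s = 1/(5*(-73) - 12*48) = 1/(-365 - 576) = 1/(-941) = -1/941 ≈ -0.0010627)
-s = -1*(-1/941) = 1/941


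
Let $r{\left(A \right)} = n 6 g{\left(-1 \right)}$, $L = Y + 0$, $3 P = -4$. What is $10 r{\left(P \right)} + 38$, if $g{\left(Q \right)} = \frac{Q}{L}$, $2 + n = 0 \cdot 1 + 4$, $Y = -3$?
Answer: $78$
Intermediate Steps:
$P = - \frac{4}{3}$ ($P = \frac{1}{3} \left(-4\right) = - \frac{4}{3} \approx -1.3333$)
$L = -3$ ($L = -3 + 0 = -3$)
$n = 2$ ($n = -2 + \left(0 \cdot 1 + 4\right) = -2 + \left(0 + 4\right) = -2 + 4 = 2$)
$g{\left(Q \right)} = - \frac{Q}{3}$ ($g{\left(Q \right)} = \frac{Q}{-3} = Q \left(- \frac{1}{3}\right) = - \frac{Q}{3}$)
$r{\left(A \right)} = 4$ ($r{\left(A \right)} = 2 \cdot 6 \left(\left(- \frac{1}{3}\right) \left(-1\right)\right) = 12 \cdot \frac{1}{3} = 4$)
$10 r{\left(P \right)} + 38 = 10 \cdot 4 + 38 = 40 + 38 = 78$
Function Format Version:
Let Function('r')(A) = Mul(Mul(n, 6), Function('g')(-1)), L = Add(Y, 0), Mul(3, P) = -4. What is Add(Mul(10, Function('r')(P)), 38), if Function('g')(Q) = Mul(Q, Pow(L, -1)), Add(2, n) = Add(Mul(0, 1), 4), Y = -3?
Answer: 78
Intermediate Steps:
P = Rational(-4, 3) (P = Mul(Rational(1, 3), -4) = Rational(-4, 3) ≈ -1.3333)
L = -3 (L = Add(-3, 0) = -3)
n = 2 (n = Add(-2, Add(Mul(0, 1), 4)) = Add(-2, Add(0, 4)) = Add(-2, 4) = 2)
Function('g')(Q) = Mul(Rational(-1, 3), Q) (Function('g')(Q) = Mul(Q, Pow(-3, -1)) = Mul(Q, Rational(-1, 3)) = Mul(Rational(-1, 3), Q))
Function('r')(A) = 4 (Function('r')(A) = Mul(Mul(2, 6), Mul(Rational(-1, 3), -1)) = Mul(12, Rational(1, 3)) = 4)
Add(Mul(10, Function('r')(P)), 38) = Add(Mul(10, 4), 38) = Add(40, 38) = 78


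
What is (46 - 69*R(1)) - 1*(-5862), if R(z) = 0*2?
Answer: 5908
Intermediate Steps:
R(z) = 0
(46 - 69*R(1)) - 1*(-5862) = (46 - 69*0) - 1*(-5862) = (46 + 0) + 5862 = 46 + 5862 = 5908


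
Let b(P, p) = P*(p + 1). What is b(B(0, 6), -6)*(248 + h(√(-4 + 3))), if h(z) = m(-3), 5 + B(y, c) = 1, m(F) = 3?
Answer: 5020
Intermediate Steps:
B(y, c) = -4 (B(y, c) = -5 + 1 = -4)
h(z) = 3
b(P, p) = P*(1 + p)
b(B(0, 6), -6)*(248 + h(√(-4 + 3))) = (-4*(1 - 6))*(248 + 3) = -4*(-5)*251 = 20*251 = 5020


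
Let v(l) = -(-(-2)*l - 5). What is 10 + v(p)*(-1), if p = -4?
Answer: -3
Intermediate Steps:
v(l) = 5 - 2*l (v(l) = -(2*l - 5) = -(-5 + 2*l) = 5 - 2*l)
10 + v(p)*(-1) = 10 + (5 - 2*(-4))*(-1) = 10 + (5 + 8)*(-1) = 10 + 13*(-1) = 10 - 13 = -3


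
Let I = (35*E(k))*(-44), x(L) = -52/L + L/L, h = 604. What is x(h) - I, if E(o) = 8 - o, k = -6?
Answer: 3255698/151 ≈ 21561.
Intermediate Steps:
x(L) = 1 - 52/L (x(L) = -52/L + 1 = 1 - 52/L)
I = -21560 (I = (35*(8 - 1*(-6)))*(-44) = (35*(8 + 6))*(-44) = (35*14)*(-44) = 490*(-44) = -21560)
x(h) - I = (-52 + 604)/604 - 1*(-21560) = (1/604)*552 + 21560 = 138/151 + 21560 = 3255698/151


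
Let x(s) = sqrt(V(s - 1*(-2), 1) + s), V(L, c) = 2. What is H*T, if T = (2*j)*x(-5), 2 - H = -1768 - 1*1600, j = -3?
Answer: -20220*I*sqrt(3) ≈ -35022.0*I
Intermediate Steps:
x(s) = sqrt(2 + s)
H = 3370 (H = 2 - (-1768 - 1*1600) = 2 - (-1768 - 1600) = 2 - 1*(-3368) = 2 + 3368 = 3370)
T = -6*I*sqrt(3) (T = (2*(-3))*sqrt(2 - 5) = -6*I*sqrt(3) ≈ -10.392*I)
H*T = 3370*(-6*I*sqrt(3)) = -20220*I*sqrt(3)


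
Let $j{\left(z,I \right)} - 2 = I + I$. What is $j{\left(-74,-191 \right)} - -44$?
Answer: $-336$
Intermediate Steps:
$j{\left(z,I \right)} = 2 + 2 I$ ($j{\left(z,I \right)} = 2 + \left(I + I\right) = 2 + 2 I$)
$j{\left(-74,-191 \right)} - -44 = \left(2 + 2 \left(-191\right)\right) - -44 = \left(2 - 382\right) + 44 = -380 + 44 = -336$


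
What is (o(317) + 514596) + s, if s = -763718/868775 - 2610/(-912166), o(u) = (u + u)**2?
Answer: 12523043701284489/13663224425 ≈ 9.1655e+5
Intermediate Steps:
o(u) = 4*u**2 (o(u) = (2*u)**2 = 4*u**2)
s = -11971898111/13663224425 (s = -763718*1/868775 - 2610*(-1/912166) = -763718/868775 + 45/15727 = -11971898111/13663224425 ≈ -0.87621)
(o(317) + 514596) + s = (4*317**2 + 514596) - 11971898111/13663224425 = (4*100489 + 514596) - 11971898111/13663224425 = (401956 + 514596) - 11971898111/13663224425 = 916552 - 11971898111/13663224425 = 12523043701284489/13663224425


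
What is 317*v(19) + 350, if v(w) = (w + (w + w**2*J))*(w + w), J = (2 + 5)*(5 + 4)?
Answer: 274420276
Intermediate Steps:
J = 63 (J = 7*9 = 63)
v(w) = 2*w*(2*w + 63*w**2) (v(w) = (w + (w + w**2*63))*(w + w) = (w + (w + 63*w**2))*(2*w) = (2*w + 63*w**2)*(2*w) = 2*w*(2*w + 63*w**2))
317*v(19) + 350 = 317*(19**2*(4 + 126*19)) + 350 = 317*(361*(4 + 2394)) + 350 = 317*(361*2398) + 350 = 317*865678 + 350 = 274419926 + 350 = 274420276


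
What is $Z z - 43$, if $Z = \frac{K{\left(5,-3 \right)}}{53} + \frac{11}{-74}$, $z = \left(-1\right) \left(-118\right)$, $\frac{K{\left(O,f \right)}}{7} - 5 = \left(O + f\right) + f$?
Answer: $\frac{3528}{1961} \approx 1.7991$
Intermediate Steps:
$K{\left(O,f \right)} = 35 + 7 O + 14 f$ ($K{\left(O,f \right)} = 35 + 7 \left(\left(O + f\right) + f\right) = 35 + 7 \left(O + 2 f\right) = 35 + \left(7 O + 14 f\right) = 35 + 7 O + 14 f$)
$z = 118$
$Z = \frac{1489}{3922}$ ($Z = \frac{35 + 7 \cdot 5 + 14 \left(-3\right)}{53} + \frac{11}{-74} = \left(35 + 35 - 42\right) \frac{1}{53} + 11 \left(- \frac{1}{74}\right) = 28 \cdot \frac{1}{53} - \frac{11}{74} = \frac{28}{53} - \frac{11}{74} = \frac{1489}{3922} \approx 0.37965$)
$Z z - 43 = \frac{1489}{3922} \cdot 118 - 43 = \frac{87851}{1961} - 43 = \frac{3528}{1961}$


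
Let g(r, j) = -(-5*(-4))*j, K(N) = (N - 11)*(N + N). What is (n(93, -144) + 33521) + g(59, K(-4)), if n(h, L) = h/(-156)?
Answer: 1618261/52 ≈ 31120.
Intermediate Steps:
n(h, L) = -h/156 (n(h, L) = h*(-1/156) = -h/156)
K(N) = 2*N*(-11 + N) (K(N) = (-11 + N)*(2*N) = 2*N*(-11 + N))
g(r, j) = -20*j
(n(93, -144) + 33521) + g(59, K(-4)) = (-1/156*93 + 33521) - 40*(-4)*(-11 - 4) = (-31/52 + 33521) - 40*(-4)*(-15) = 1743061/52 - 20*120 = 1743061/52 - 2400 = 1618261/52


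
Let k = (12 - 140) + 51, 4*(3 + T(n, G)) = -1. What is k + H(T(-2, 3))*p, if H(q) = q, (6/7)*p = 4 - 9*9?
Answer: 5159/24 ≈ 214.96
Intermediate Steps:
p = -539/6 (p = 7*(4 - 9*9)/6 = 7*(4 - 81)/6 = (7/6)*(-77) = -539/6 ≈ -89.833)
T(n, G) = -13/4 (T(n, G) = -3 + (1/4)*(-1) = -3 - 1/4 = -13/4)
k = -77 (k = -128 + 51 = -77)
k + H(T(-2, 3))*p = -77 - 13/4*(-539/6) = -77 + 7007/24 = 5159/24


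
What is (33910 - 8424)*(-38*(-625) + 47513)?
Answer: 1816208818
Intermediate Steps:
(33910 - 8424)*(-38*(-625) + 47513) = 25486*(23750 + 47513) = 25486*71263 = 1816208818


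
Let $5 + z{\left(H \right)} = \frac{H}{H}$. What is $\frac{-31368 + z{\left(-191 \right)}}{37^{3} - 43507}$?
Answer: $- \frac{15686}{3573} \approx -4.3902$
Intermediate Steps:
$z{\left(H \right)} = -4$ ($z{\left(H \right)} = -5 + \frac{H}{H} = -5 + 1 = -4$)
$\frac{-31368 + z{\left(-191 \right)}}{37^{3} - 43507} = \frac{-31368 - 4}{37^{3} - 43507} = - \frac{31372}{50653 - 43507} = - \frac{31372}{7146} = \left(-31372\right) \frac{1}{7146} = - \frac{15686}{3573}$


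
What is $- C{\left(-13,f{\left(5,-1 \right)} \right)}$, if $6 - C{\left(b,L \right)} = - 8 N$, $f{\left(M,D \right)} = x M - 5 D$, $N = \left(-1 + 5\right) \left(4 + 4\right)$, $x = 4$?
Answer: $-262$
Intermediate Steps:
$N = 32$ ($N = 4 \cdot 8 = 32$)
$f{\left(M,D \right)} = - 5 D + 4 M$ ($f{\left(M,D \right)} = 4 M - 5 D = - 5 D + 4 M$)
$C{\left(b,L \right)} = 262$ ($C{\left(b,L \right)} = 6 - \left(-8\right) 32 = 6 - -256 = 6 + 256 = 262$)
$- C{\left(-13,f{\left(5,-1 \right)} \right)} = \left(-1\right) 262 = -262$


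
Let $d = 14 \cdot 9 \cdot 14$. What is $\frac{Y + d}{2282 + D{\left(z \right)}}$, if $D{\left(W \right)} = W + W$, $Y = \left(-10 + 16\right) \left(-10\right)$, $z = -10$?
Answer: $\frac{284}{377} \approx 0.75332$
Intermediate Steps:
$d = 1764$ ($d = 126 \cdot 14 = 1764$)
$Y = -60$ ($Y = 6 \left(-10\right) = -60$)
$D{\left(W \right)} = 2 W$
$\frac{Y + d}{2282 + D{\left(z \right)}} = \frac{-60 + 1764}{2282 + 2 \left(-10\right)} = \frac{1704}{2282 - 20} = \frac{1704}{2262} = 1704 \cdot \frac{1}{2262} = \frac{284}{377}$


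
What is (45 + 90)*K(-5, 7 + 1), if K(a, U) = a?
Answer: -675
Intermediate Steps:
(45 + 90)*K(-5, 7 + 1) = (45 + 90)*(-5) = 135*(-5) = -675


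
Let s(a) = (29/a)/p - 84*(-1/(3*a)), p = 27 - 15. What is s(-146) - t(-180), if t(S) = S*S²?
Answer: 139967995/24 ≈ 5.8320e+6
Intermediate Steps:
p = 12
s(a) = 365/(12*a) (s(a) = (29/a)/12 - 84*(-1/(3*a)) = (29/a)*(1/12) - (-28)/a = 29/(12*a) + 28/a = 365/(12*a))
t(S) = S³
s(-146) - t(-180) = (365/12)/(-146) - 1*(-180)³ = (365/12)*(-1/146) - 1*(-5832000) = -5/24 + 5832000 = 139967995/24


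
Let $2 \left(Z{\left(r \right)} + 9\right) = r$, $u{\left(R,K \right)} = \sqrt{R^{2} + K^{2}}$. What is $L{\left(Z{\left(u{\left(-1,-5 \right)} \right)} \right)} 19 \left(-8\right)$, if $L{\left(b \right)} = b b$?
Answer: $-13300 + 1368 \sqrt{26} \approx -6324.5$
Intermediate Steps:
$u{\left(R,K \right)} = \sqrt{K^{2} + R^{2}}$
$Z{\left(r \right)} = -9 + \frac{r}{2}$
$L{\left(b \right)} = b^{2}$
$L{\left(Z{\left(u{\left(-1,-5 \right)} \right)} \right)} 19 \left(-8\right) = \left(-9 + \frac{\sqrt{\left(-5\right)^{2} + \left(-1\right)^{2}}}{2}\right)^{2} \cdot 19 \left(-8\right) = \left(-9 + \frac{\sqrt{25 + 1}}{2}\right)^{2} \cdot 19 \left(-8\right) = \left(-9 + \frac{\sqrt{26}}{2}\right)^{2} \cdot 19 \left(-8\right) = 19 \left(-9 + \frac{\sqrt{26}}{2}\right)^{2} \left(-8\right) = - 152 \left(-9 + \frac{\sqrt{26}}{2}\right)^{2}$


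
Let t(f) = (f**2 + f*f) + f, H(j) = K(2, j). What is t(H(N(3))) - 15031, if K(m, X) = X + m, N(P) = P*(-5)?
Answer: -14706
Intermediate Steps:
N(P) = -5*P
H(j) = 2 + j (H(j) = j + 2 = 2 + j)
t(f) = f + 2*f**2 (t(f) = (f**2 + f**2) + f = 2*f**2 + f = f + 2*f**2)
t(H(N(3))) - 15031 = (2 - 5*3)*(1 + 2*(2 - 5*3)) - 15031 = (2 - 15)*(1 + 2*(2 - 15)) - 15031 = -13*(1 + 2*(-13)) - 15031 = -13*(1 - 26) - 15031 = -13*(-25) - 15031 = 325 - 15031 = -14706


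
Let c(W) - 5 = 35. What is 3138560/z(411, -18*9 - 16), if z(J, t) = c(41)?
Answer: 78464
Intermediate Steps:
c(W) = 40 (c(W) = 5 + 35 = 40)
z(J, t) = 40
3138560/z(411, -18*9 - 16) = 3138560/40 = 3138560*(1/40) = 78464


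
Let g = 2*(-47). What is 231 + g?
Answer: 137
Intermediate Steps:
g = -94
231 + g = 231 - 94 = 137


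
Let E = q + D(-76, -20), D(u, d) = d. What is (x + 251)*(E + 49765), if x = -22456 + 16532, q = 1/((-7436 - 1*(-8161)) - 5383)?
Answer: -1314503361657/4658 ≈ -2.8220e+8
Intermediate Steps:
q = -1/4658 (q = 1/((-7436 + 8161) - 5383) = 1/(725 - 5383) = 1/(-4658) = -1/4658 ≈ -0.00021468)
E = -93161/4658 (E = -1/4658 - 20 = -93161/4658 ≈ -20.000)
x = -5924
(x + 251)*(E + 49765) = (-5924 + 251)*(-93161/4658 + 49765) = -5673*231712209/4658 = -1314503361657/4658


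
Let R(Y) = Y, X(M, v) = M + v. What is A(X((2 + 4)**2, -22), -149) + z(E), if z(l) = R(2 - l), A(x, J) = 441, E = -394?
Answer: 837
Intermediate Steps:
z(l) = 2 - l
A(X((2 + 4)**2, -22), -149) + z(E) = 441 + (2 - 1*(-394)) = 441 + (2 + 394) = 441 + 396 = 837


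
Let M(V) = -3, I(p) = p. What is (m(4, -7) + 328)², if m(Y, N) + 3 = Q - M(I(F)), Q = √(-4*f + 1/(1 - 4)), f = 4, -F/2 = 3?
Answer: 322703/3 + 4592*I*√3/3 ≈ 1.0757e+5 + 2651.2*I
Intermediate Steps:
F = -6 (F = -2*3 = -6)
Q = 7*I*√3/3 (Q = √(-4*4 + 1/(1 - 4)) = √(-16 + 1/(-3)) = √(-16 - ⅓) = √(-49/3) = 7*I*√3/3 ≈ 4.0415*I)
m(Y, N) = 7*I*√3/3 (m(Y, N) = -3 + (7*I*√3/3 - 1*(-3)) = -3 + (7*I*√3/3 + 3) = -3 + (3 + 7*I*√3/3) = 7*I*√3/3)
(m(4, -7) + 328)² = (7*I*√3/3 + 328)² = (328 + 7*I*√3/3)²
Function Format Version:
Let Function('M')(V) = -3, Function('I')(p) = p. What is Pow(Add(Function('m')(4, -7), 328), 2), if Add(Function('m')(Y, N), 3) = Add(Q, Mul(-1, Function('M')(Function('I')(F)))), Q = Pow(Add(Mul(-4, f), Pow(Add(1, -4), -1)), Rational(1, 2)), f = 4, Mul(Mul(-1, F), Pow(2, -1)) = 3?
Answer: Add(Rational(322703, 3), Mul(Rational(4592, 3), I, Pow(3, Rational(1, 2)))) ≈ Add(1.0757e+5, Mul(2651.2, I))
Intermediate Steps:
F = -6 (F = Mul(-2, 3) = -6)
Q = Mul(Rational(7, 3), I, Pow(3, Rational(1, 2))) (Q = Pow(Add(Mul(-4, 4), Pow(Add(1, -4), -1)), Rational(1, 2)) = Pow(Add(-16, Pow(-3, -1)), Rational(1, 2)) = Pow(Add(-16, Rational(-1, 3)), Rational(1, 2)) = Pow(Rational(-49, 3), Rational(1, 2)) = Mul(Rational(7, 3), I, Pow(3, Rational(1, 2))) ≈ Mul(4.0415, I))
Function('m')(Y, N) = Mul(Rational(7, 3), I, Pow(3, Rational(1, 2))) (Function('m')(Y, N) = Add(-3, Add(Mul(Rational(7, 3), I, Pow(3, Rational(1, 2))), Mul(-1, -3))) = Add(-3, Add(Mul(Rational(7, 3), I, Pow(3, Rational(1, 2))), 3)) = Add(-3, Add(3, Mul(Rational(7, 3), I, Pow(3, Rational(1, 2))))) = Mul(Rational(7, 3), I, Pow(3, Rational(1, 2))))
Pow(Add(Function('m')(4, -7), 328), 2) = Pow(Add(Mul(Rational(7, 3), I, Pow(3, Rational(1, 2))), 328), 2) = Pow(Add(328, Mul(Rational(7, 3), I, Pow(3, Rational(1, 2)))), 2)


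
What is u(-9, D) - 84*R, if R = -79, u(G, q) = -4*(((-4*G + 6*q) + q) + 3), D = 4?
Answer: 6368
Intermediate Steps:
u(G, q) = -12 - 28*q + 16*G (u(G, q) = -4*((-4*G + 7*q) + 3) = -4*(3 - 4*G + 7*q) = -12 - 28*q + 16*G)
u(-9, D) - 84*R = (-12 - 28*4 + 16*(-9)) - 84*(-79) = (-12 - 112 - 144) + 6636 = -268 + 6636 = 6368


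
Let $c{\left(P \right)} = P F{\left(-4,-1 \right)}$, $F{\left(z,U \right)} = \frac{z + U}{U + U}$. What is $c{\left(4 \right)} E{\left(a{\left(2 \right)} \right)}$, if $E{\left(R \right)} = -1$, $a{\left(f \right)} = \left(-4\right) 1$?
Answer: $-10$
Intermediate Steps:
$a{\left(f \right)} = -4$
$F{\left(z,U \right)} = \frac{U + z}{2 U}$
$c{\left(P \right)} = \frac{5 P}{2}$ ($c{\left(P \right)} = P \frac{-1 - 4}{2 \left(-1\right)} = P \frac{1}{2} \left(-1\right) \left(-5\right) = P \frac{5}{2} = \frac{5 P}{2}$)
$c{\left(4 \right)} E{\left(a{\left(2 \right)} \right)} = \frac{5}{2} \cdot 4 \left(-1\right) = 10 \left(-1\right) = -10$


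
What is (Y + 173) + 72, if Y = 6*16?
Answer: 341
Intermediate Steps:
Y = 96
(Y + 173) + 72 = (96 + 173) + 72 = 269 + 72 = 341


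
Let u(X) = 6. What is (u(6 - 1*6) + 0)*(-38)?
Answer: -228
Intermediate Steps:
(u(6 - 1*6) + 0)*(-38) = (6 + 0)*(-38) = 6*(-38) = -228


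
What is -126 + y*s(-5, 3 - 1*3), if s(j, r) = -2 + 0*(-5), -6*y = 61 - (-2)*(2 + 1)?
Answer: -311/3 ≈ -103.67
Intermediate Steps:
y = -67/6 (y = -(61 - (-2)*(2 + 1))/6 = -(61 - (-2)*3)/6 = -(61 - 1*(-6))/6 = -(61 + 6)/6 = -1/6*67 = -67/6 ≈ -11.167)
s(j, r) = -2 (s(j, r) = -2 + 0 = -2)
-126 + y*s(-5, 3 - 1*3) = -126 - 67/6*(-2) = -126 + 67/3 = -311/3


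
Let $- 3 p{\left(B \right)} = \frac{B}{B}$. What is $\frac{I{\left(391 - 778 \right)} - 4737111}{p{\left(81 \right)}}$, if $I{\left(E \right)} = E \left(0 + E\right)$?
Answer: $13762026$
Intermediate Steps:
$p{\left(B \right)} = - \frac{1}{3}$ ($p{\left(B \right)} = - \frac{B \frac{1}{B}}{3} = \left(- \frac{1}{3}\right) 1 = - \frac{1}{3}$)
$I{\left(E \right)} = E^{2}$ ($I{\left(E \right)} = E E = E^{2}$)
$\frac{I{\left(391 - 778 \right)} - 4737111}{p{\left(81 \right)}} = \frac{\left(391 - 778\right)^{2} - 4737111}{- \frac{1}{3}} = \left(\left(391 - 778\right)^{2} - 4737111\right) \left(-3\right) = \left(\left(-387\right)^{2} - 4737111\right) \left(-3\right) = \left(149769 - 4737111\right) \left(-3\right) = \left(-4587342\right) \left(-3\right) = 13762026$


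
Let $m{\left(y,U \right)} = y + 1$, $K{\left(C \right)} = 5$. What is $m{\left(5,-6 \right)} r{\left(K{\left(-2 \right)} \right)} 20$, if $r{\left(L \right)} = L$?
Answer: $600$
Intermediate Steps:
$m{\left(y,U \right)} = 1 + y$
$m{\left(5,-6 \right)} r{\left(K{\left(-2 \right)} \right)} 20 = \left(1 + 5\right) 5 \cdot 20 = 6 \cdot 5 \cdot 20 = 30 \cdot 20 = 600$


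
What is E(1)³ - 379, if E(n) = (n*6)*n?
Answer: -163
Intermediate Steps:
E(n) = 6*n² (E(n) = (6*n)*n = 6*n²)
E(1)³ - 379 = (6*1²)³ - 379 = (6*1)³ - 379 = 6³ - 379 = 216 - 379 = -163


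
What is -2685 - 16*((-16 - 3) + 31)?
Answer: -2877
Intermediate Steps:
-2685 - 16*((-16 - 3) + 31) = -2685 - 16*(-19 + 31) = -2685 - 16*12 = -2685 - 1*192 = -2685 - 192 = -2877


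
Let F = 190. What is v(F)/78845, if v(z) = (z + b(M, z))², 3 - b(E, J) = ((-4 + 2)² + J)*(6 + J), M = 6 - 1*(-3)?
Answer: 1431184561/78845 ≈ 18152.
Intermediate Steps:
M = 9 (M = 6 + 3 = 9)
b(E, J) = 3 - (4 + J)*(6 + J) (b(E, J) = 3 - ((-4 + 2)² + J)*(6 + J) = 3 - ((-2)² + J)*(6 + J) = 3 - (4 + J)*(6 + J))
v(z) = (-21 - z² - 9*z)² (v(z) = (z + (-21 - z² - 10*z))² = (-21 - z² - 9*z)²)
v(F)/78845 = (21 + 190² + 9*190)²/78845 = (21 + 36100 + 1710)²*(1/78845) = 37831²*(1/78845) = 1431184561*(1/78845) = 1431184561/78845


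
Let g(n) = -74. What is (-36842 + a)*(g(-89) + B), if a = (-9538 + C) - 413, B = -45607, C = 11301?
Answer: 1621310052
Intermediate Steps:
a = 1350 (a = (-9538 + 11301) - 413 = 1763 - 413 = 1350)
(-36842 + a)*(g(-89) + B) = (-36842 + 1350)*(-74 - 45607) = -35492*(-45681) = 1621310052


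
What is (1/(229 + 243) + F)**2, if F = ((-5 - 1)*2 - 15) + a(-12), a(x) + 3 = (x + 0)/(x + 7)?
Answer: 4242047161/5569600 ≈ 761.64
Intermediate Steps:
a(x) = -3 + x/(7 + x) (a(x) = -3 + (x + 0)/(x + 7) = -3 + x/(7 + x))
F = -138/5 (F = ((-5 - 1)*2 - 15) + (-21 - 2*(-12))/(7 - 12) = (-6*2 - 15) + (-21 + 24)/(-5) = (-12 - 15) - 1/5*3 = -27 - 3/5 = -138/5 ≈ -27.600)
(1/(229 + 243) + F)**2 = (1/(229 + 243) - 138/5)**2 = (1/472 - 138/5)**2 = (-65131/2360)**2 = 4242047161/5569600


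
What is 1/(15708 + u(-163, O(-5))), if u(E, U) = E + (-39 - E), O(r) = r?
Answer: 1/15669 ≈ 6.3820e-5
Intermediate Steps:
u(E, U) = -39
1/(15708 + u(-163, O(-5))) = 1/(15708 - 39) = 1/15669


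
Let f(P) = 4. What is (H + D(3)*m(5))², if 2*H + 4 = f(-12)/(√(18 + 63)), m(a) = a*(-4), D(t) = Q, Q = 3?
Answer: 309136/81 ≈ 3816.5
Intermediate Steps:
D(t) = 3
m(a) = -4*a
H = -16/9 (H = -2 + (4/(√(18 + 63)))/2 = -2 + (4/(√81))/2 = -2 + (4/9)/2 = -2 + (4*(⅑))/2 = -2 + (½)*(4/9) = -2 + 2/9 = -16/9 ≈ -1.7778)
(H + D(3)*m(5))² = (-16/9 + 3*(-4*5))² = (-16/9 + 3*(-20))² = (-16/9 - 60)² = (-556/9)² = 309136/81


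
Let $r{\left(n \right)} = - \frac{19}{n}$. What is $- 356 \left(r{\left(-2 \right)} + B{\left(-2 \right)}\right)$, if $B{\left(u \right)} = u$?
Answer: $-2670$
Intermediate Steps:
$- 356 \left(r{\left(-2 \right)} + B{\left(-2 \right)}\right) = - 356 \left(- \frac{19}{-2} - 2\right) = - 356 \left(\left(-19\right) \left(- \frac{1}{2}\right) - 2\right) = - 356 \left(\frac{19}{2} - 2\right) = \left(-356\right) \frac{15}{2} = -2670$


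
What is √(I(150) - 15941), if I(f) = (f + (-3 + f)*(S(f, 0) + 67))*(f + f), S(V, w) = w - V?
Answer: I*√3631241 ≈ 1905.6*I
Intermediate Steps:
I(f) = 2*f*(f + (-3 + f)*(67 - f)) (I(f) = (f + (-3 + f)*((0 - f) + 67))*(f + f) = (f + (-3 + f)*(-f + 67))*(2*f) = (f + (-3 + f)*(67 - f))*(2*f) = 2*f*(f + (-3 + f)*(67 - f)))
√(I(150) - 15941) = √(2*150*(-201 - 1*150² + 71*150) - 15941) = √(2*150*(-201 - 1*22500 + 10650) - 15941) = √(2*150*(-201 - 22500 + 10650) - 15941) = √(2*150*(-12051) - 15941) = √(-3615300 - 15941) = √(-3631241) = I*√3631241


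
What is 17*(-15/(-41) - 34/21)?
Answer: -18343/861 ≈ -21.304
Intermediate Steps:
17*(-15/(-41) - 34/21) = 17*(-15*(-1/41) - 34*1/21) = 17*(15/41 - 34/21) = 17*(-1079/861) = -18343/861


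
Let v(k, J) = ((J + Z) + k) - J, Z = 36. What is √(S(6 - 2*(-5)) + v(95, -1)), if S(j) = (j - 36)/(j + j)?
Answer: √2086/4 ≈ 11.418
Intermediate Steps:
v(k, J) = 36 + k (v(k, J) = ((J + 36) + k) - J = ((36 + J) + k) - J = (36 + J + k) - J = 36 + k)
S(j) = (-36 + j)/(2*j) (S(j) = (-36 + j)/((2*j)) = (-36 + j)*(1/(2*j)) = (-36 + j)/(2*j))
√(S(6 - 2*(-5)) + v(95, -1)) = √((-36 + (6 - 2*(-5)))/(2*(6 - 2*(-5))) + (36 + 95)) = √((-36 + (6 + 10))/(2*(6 + 10)) + 131) = √((½)*(-36 + 16)/16 + 131) = √((½)*(1/16)*(-20) + 131) = √(-5/8 + 131) = √(1043/8) = √2086/4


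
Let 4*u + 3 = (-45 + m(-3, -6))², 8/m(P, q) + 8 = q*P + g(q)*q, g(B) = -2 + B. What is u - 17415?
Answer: -28446991/1682 ≈ -16913.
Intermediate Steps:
m(P, q) = 8/(-8 + P*q + q*(-2 + q)) (m(P, q) = 8/(-8 + (q*P + (-2 + q)*q)) = 8/(-8 + (P*q + q*(-2 + q))) = 8/(-8 + P*q + q*(-2 + q)))
u = 845039/1682 (u = -¾ + (-45 + 8/(-8 - 3*(-6) - 6*(-2 - 6)))²/4 = -¾ + (-45 + 8/(-8 + 18 - 6*(-8)))²/4 = -¾ + (-45 + 8/(-8 + 18 + 48))²/4 = -¾ + (-45 + 8/58)²/4 = -¾ + (-45 + 8*(1/58))²/4 = -¾ + (-45 + 4/29)²/4 = -¾ + (-1301/29)²/4 = -¾ + (¼)*(1692601/841) = -¾ + 1692601/3364 = 845039/1682 ≈ 502.40)
u - 17415 = 845039/1682 - 17415 = -28446991/1682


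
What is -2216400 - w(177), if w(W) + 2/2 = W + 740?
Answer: -2217316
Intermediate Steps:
w(W) = 739 + W (w(W) = -1 + (W + 740) = -1 + (740 + W) = 739 + W)
-2216400 - w(177) = -2216400 - (739 + 177) = -2216400 - 1*916 = -2216400 - 916 = -2217316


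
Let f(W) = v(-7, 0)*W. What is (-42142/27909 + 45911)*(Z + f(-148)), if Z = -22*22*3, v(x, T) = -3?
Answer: -20500607312/443 ≈ -4.6277e+7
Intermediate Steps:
f(W) = -3*W
Z = -1452 (Z = -484*3 = -1452)
(-42142/27909 + 45911)*(Z + f(-148)) = (-42142/27909 + 45911)*(-1452 - 3*(-148)) = (-42142*1/27909 + 45911)*(-1452 + 444) = (-42142/27909 + 45911)*(-1008) = (1281287957/27909)*(-1008) = -20500607312/443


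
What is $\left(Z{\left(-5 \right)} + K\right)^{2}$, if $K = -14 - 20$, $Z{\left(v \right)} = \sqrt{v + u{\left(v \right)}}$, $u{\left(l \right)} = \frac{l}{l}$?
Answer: $1152 - 136 i \approx 1152.0 - 136.0 i$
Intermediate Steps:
$u{\left(l \right)} = 1$
$Z{\left(v \right)} = \sqrt{1 + v}$ ($Z{\left(v \right)} = \sqrt{v + 1} = \sqrt{1 + v}$)
$K = -34$ ($K = -14 - 20 = -34$)
$\left(Z{\left(-5 \right)} + K\right)^{2} = \left(\sqrt{1 - 5} - 34\right)^{2} = \left(\sqrt{-4} - 34\right)^{2} = \left(2 i - 34\right)^{2} = \left(-34 + 2 i\right)^{2}$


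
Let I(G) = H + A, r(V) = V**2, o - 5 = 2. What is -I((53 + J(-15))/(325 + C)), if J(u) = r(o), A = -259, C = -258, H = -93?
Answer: 352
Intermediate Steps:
o = 7 (o = 5 + 2 = 7)
J(u) = 49 (J(u) = 7**2 = 49)
I(G) = -352 (I(G) = -93 - 259 = -352)
-I((53 + J(-15))/(325 + C)) = -1*(-352) = 352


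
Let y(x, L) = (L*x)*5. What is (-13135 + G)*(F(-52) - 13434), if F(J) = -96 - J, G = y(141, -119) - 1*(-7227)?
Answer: 1210364834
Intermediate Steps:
y(x, L) = 5*L*x
G = -76668 (G = 5*(-119)*141 - 1*(-7227) = -83895 + 7227 = -76668)
(-13135 + G)*(F(-52) - 13434) = (-13135 - 76668)*((-96 - 1*(-52)) - 13434) = -89803*((-96 + 52) - 13434) = -89803*(-44 - 13434) = -89803*(-13478) = 1210364834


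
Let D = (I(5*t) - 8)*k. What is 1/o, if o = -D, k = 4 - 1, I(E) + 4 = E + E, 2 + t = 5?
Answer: -1/54 ≈ -0.018519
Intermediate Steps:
t = 3 (t = -2 + 5 = 3)
I(E) = -4 + 2*E (I(E) = -4 + (E + E) = -4 + 2*E)
k = 3
D = 54 (D = ((-4 + 2*(5*3)) - 8)*3 = ((-4 + 2*15) - 8)*3 = ((-4 + 30) - 8)*3 = (26 - 8)*3 = 18*3 = 54)
o = -54 (o = -1*54 = -54)
1/o = 1/(-54) = -1/54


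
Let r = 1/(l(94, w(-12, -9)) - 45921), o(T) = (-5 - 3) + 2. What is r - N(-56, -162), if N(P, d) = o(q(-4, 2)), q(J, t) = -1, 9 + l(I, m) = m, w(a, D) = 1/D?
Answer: 2480217/413371 ≈ 6.0000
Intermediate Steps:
l(I, m) = -9 + m
o(T) = -6 (o(T) = -8 + 2 = -6)
N(P, d) = -6
r = -9/413371 (r = 1/((-9 + 1/(-9)) - 45921) = 1/((-9 - 1/9) - 45921) = 1/(-82/9 - 45921) = 1/(-413371/9) = -9/413371 ≈ -2.1772e-5)
r - N(-56, -162) = -9/413371 - 1*(-6) = -9/413371 + 6 = 2480217/413371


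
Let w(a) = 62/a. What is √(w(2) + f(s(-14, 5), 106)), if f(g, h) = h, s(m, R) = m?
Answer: √137 ≈ 11.705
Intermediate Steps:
√(w(2) + f(s(-14, 5), 106)) = √(62/2 + 106) = √(62*(½) + 106) = √(31 + 106) = √137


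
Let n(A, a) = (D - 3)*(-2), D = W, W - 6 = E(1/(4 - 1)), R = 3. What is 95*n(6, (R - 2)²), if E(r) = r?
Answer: -1900/3 ≈ -633.33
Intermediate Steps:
W = 19/3 (W = 6 + 1/(4 - 1) = 6 + 1/3 = 6 + ⅓ = 19/3 ≈ 6.3333)
D = 19/3 ≈ 6.3333
n(A, a) = -20/3 (n(A, a) = (19/3 - 3)*(-2) = (10/3)*(-2) = -20/3)
95*n(6, (R - 2)²) = 95*(-20/3) = -1900/3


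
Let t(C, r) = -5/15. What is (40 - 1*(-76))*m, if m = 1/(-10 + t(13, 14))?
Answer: -348/31 ≈ -11.226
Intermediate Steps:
t(C, r) = -⅓ (t(C, r) = -5*1/15 = -⅓)
m = -3/31 (m = 1/(-10 - ⅓) = 1/(-31/3) = -3/31 ≈ -0.096774)
(40 - 1*(-76))*m = (40 - 1*(-76))*(-3/31) = (40 + 76)*(-3/31) = 116*(-3/31) = -348/31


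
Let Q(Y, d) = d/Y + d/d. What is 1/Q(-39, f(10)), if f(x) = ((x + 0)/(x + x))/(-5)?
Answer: 390/391 ≈ 0.99744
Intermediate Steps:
f(x) = -⅒ (f(x) = (x/((2*x)))*(-⅕) = (x*(1/(2*x)))*(-⅕) = (½)*(-⅕) = -⅒)
Q(Y, d) = 1 + d/Y (Q(Y, d) = d/Y + 1 = 1 + d/Y)
1/Q(-39, f(10)) = 1/((-39 - ⅒)/(-39)) = 1/(-1/39*(-391/10)) = 1/(391/390) = 390/391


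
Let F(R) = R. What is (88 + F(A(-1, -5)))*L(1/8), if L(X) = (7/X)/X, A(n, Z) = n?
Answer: 38976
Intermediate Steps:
L(X) = 7/X²
(88 + F(A(-1, -5)))*L(1/8) = (88 - 1)*(7/(1/8)²) = 87*(7/8⁻²) = 87*(7*64) = 87*448 = 38976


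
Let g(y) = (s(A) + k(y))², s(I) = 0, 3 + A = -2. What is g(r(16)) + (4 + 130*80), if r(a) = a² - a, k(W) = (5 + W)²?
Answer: 3603011029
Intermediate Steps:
A = -5 (A = -3 - 2 = -5)
g(y) = (5 + y)⁴ (g(y) = (0 + (5 + y)²)² = ((5 + y)²)² = (5 + y)⁴)
g(r(16)) + (4 + 130*80) = (5 + 16*(-1 + 16))⁴ + (4 + 130*80) = (5 + 16*15)⁴ + (4 + 10400) = (5 + 240)⁴ + 10404 = 245⁴ + 10404 = 3603000625 + 10404 = 3603011029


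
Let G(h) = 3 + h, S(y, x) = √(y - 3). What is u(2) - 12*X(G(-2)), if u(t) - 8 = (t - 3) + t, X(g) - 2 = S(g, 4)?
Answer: -15 - 12*I*√2 ≈ -15.0 - 16.971*I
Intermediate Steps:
S(y, x) = √(-3 + y)
X(g) = 2 + √(-3 + g)
u(t) = 5 + 2*t (u(t) = 8 + ((t - 3) + t) = 8 + ((-3 + t) + t) = 8 + (-3 + 2*t) = 5 + 2*t)
u(2) - 12*X(G(-2)) = (5 + 2*2) - 12*(2 + √(-3 + (3 - 2))) = (5 + 4) - 12*(2 + √(-3 + 1)) = 9 - 12*(2 + √(-2)) = 9 - 12*(2 + I*√2) = 9 + (-24 - 12*I*√2) = -15 - 12*I*√2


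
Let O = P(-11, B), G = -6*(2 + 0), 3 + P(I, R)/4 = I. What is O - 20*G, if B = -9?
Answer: 184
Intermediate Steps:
P(I, R) = -12 + 4*I
G = -12 (G = -6*2 = -12)
O = -56 (O = -12 + 4*(-11) = -12 - 44 = -56)
O - 20*G = -56 - 20*(-12) = -56 + 240 = 184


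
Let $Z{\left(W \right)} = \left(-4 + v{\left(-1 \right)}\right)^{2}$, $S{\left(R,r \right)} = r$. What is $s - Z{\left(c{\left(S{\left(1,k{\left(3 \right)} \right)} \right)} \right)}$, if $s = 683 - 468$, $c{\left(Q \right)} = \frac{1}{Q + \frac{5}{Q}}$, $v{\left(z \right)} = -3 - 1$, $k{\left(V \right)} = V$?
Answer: $151$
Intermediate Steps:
$v{\left(z \right)} = -4$
$s = 215$
$Z{\left(W \right)} = 64$ ($Z{\left(W \right)} = \left(-4 - 4\right)^{2} = \left(-8\right)^{2} = 64$)
$s - Z{\left(c{\left(S{\left(1,k{\left(3 \right)} \right)} \right)} \right)} = 215 - 64 = 151$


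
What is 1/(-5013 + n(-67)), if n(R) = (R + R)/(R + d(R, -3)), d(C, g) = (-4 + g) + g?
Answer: -77/385867 ≈ -0.00019955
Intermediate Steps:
d(C, g) = -4 + 2*g
n(R) = 2*R/(-10 + R) (n(R) = (R + R)/(R + (-4 + 2*(-3))) = (2*R)/(R + (-4 - 6)) = (2*R)/(R - 10) = (2*R)/(-10 + R) = 2*R/(-10 + R))
1/(-5013 + n(-67)) = 1/(-5013 + 2*(-67)/(-10 - 67)) = 1/(-5013 + 2*(-67)/(-77)) = 1/(-5013 + 2*(-67)*(-1/77)) = 1/(-5013 + 134/77) = 1/(-385867/77) = -77/385867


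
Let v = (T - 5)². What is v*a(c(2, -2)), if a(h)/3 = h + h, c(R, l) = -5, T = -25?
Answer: -27000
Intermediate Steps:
v = 900 (v = (-25 - 5)² = (-30)² = 900)
a(h) = 6*h (a(h) = 3*(h + h) = 3*(2*h) = 6*h)
v*a(c(2, -2)) = 900*(6*(-5)) = 900*(-30) = -27000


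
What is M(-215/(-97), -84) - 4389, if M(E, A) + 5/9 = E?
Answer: -3830147/873 ≈ -4387.3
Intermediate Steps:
M(E, A) = -5/9 + E
M(-215/(-97), -84) - 4389 = (-5/9 - 215/(-97)) - 4389 = (-5/9 - 215*(-1/97)) - 4389 = (-5/9 + 215/97) - 4389 = 1450/873 - 4389 = -3830147/873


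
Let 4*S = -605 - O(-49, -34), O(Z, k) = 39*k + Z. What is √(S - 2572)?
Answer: I*√9518/2 ≈ 48.78*I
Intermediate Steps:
O(Z, k) = Z + 39*k
S = 385/2 (S = (-605 - (-49 + 39*(-34)))/4 = (-605 - (-49 - 1326))/4 = (-605 - 1*(-1375))/4 = (-605 + 1375)/4 = (¼)*770 = 385/2 ≈ 192.50)
√(S - 2572) = √(385/2 - 2572) = √(-4759/2) = I*√9518/2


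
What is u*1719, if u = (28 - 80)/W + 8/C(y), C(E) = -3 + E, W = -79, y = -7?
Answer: -96264/395 ≈ -243.71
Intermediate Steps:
u = -56/395 (u = (28 - 80)/(-79) + 8/(-3 - 7) = -52*(-1/79) + 8/(-10) = 52/79 + 8*(-⅒) = 52/79 - ⅘ = -56/395 ≈ -0.14177)
u*1719 = -56/395*1719 = -96264/395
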